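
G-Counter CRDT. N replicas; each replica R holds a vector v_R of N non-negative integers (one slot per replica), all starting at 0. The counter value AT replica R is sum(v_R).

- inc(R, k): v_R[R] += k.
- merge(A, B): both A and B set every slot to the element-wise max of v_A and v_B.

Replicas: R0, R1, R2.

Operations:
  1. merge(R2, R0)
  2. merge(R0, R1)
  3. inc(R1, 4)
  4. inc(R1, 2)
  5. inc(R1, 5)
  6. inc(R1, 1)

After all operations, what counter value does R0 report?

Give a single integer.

Answer: 0

Derivation:
Op 1: merge R2<->R0 -> R2=(0,0,0) R0=(0,0,0)
Op 2: merge R0<->R1 -> R0=(0,0,0) R1=(0,0,0)
Op 3: inc R1 by 4 -> R1=(0,4,0) value=4
Op 4: inc R1 by 2 -> R1=(0,6,0) value=6
Op 5: inc R1 by 5 -> R1=(0,11,0) value=11
Op 6: inc R1 by 1 -> R1=(0,12,0) value=12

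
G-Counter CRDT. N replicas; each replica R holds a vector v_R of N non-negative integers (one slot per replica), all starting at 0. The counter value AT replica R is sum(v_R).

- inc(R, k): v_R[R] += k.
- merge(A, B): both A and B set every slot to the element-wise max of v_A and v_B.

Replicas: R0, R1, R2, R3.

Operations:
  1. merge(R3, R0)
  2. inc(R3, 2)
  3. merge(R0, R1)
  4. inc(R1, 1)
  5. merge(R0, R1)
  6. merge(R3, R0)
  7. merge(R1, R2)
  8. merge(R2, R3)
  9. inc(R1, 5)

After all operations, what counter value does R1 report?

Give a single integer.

Op 1: merge R3<->R0 -> R3=(0,0,0,0) R0=(0,0,0,0)
Op 2: inc R3 by 2 -> R3=(0,0,0,2) value=2
Op 3: merge R0<->R1 -> R0=(0,0,0,0) R1=(0,0,0,0)
Op 4: inc R1 by 1 -> R1=(0,1,0,0) value=1
Op 5: merge R0<->R1 -> R0=(0,1,0,0) R1=(0,1,0,0)
Op 6: merge R3<->R0 -> R3=(0,1,0,2) R0=(0,1,0,2)
Op 7: merge R1<->R2 -> R1=(0,1,0,0) R2=(0,1,0,0)
Op 8: merge R2<->R3 -> R2=(0,1,0,2) R3=(0,1,0,2)
Op 9: inc R1 by 5 -> R1=(0,6,0,0) value=6

Answer: 6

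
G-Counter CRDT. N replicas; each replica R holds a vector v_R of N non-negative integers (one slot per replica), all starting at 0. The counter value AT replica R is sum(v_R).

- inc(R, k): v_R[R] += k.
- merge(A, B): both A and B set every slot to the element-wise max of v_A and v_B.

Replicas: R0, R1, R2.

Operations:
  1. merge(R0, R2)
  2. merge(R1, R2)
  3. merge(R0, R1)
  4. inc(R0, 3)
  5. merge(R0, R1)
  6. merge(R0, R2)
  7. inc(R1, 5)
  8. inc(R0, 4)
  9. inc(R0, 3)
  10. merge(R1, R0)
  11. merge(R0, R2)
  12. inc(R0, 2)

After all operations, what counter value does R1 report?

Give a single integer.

Op 1: merge R0<->R2 -> R0=(0,0,0) R2=(0,0,0)
Op 2: merge R1<->R2 -> R1=(0,0,0) R2=(0,0,0)
Op 3: merge R0<->R1 -> R0=(0,0,0) R1=(0,0,0)
Op 4: inc R0 by 3 -> R0=(3,0,0) value=3
Op 5: merge R0<->R1 -> R0=(3,0,0) R1=(3,0,0)
Op 6: merge R0<->R2 -> R0=(3,0,0) R2=(3,0,0)
Op 7: inc R1 by 5 -> R1=(3,5,0) value=8
Op 8: inc R0 by 4 -> R0=(7,0,0) value=7
Op 9: inc R0 by 3 -> R0=(10,0,0) value=10
Op 10: merge R1<->R0 -> R1=(10,5,0) R0=(10,5,0)
Op 11: merge R0<->R2 -> R0=(10,5,0) R2=(10,5,0)
Op 12: inc R0 by 2 -> R0=(12,5,0) value=17

Answer: 15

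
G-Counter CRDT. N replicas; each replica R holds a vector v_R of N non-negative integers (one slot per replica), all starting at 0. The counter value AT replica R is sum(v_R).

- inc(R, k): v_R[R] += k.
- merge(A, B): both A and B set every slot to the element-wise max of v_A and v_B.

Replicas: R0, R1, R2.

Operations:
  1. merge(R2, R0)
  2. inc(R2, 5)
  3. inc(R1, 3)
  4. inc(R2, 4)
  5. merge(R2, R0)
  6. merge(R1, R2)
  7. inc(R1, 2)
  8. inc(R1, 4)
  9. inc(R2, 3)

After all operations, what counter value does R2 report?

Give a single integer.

Op 1: merge R2<->R0 -> R2=(0,0,0) R0=(0,0,0)
Op 2: inc R2 by 5 -> R2=(0,0,5) value=5
Op 3: inc R1 by 3 -> R1=(0,3,0) value=3
Op 4: inc R2 by 4 -> R2=(0,0,9) value=9
Op 5: merge R2<->R0 -> R2=(0,0,9) R0=(0,0,9)
Op 6: merge R1<->R2 -> R1=(0,3,9) R2=(0,3,9)
Op 7: inc R1 by 2 -> R1=(0,5,9) value=14
Op 8: inc R1 by 4 -> R1=(0,9,9) value=18
Op 9: inc R2 by 3 -> R2=(0,3,12) value=15

Answer: 15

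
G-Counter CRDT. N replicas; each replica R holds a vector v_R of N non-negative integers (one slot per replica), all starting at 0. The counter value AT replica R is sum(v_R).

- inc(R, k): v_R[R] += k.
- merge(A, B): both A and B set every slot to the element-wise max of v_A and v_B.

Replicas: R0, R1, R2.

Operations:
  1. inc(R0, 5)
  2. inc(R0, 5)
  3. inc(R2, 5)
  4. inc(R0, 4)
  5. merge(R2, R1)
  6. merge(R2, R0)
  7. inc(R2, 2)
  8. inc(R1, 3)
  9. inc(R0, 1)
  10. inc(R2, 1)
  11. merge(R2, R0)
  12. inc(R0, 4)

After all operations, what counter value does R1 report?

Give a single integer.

Answer: 8

Derivation:
Op 1: inc R0 by 5 -> R0=(5,0,0) value=5
Op 2: inc R0 by 5 -> R0=(10,0,0) value=10
Op 3: inc R2 by 5 -> R2=(0,0,5) value=5
Op 4: inc R0 by 4 -> R0=(14,0,0) value=14
Op 5: merge R2<->R1 -> R2=(0,0,5) R1=(0,0,5)
Op 6: merge R2<->R0 -> R2=(14,0,5) R0=(14,0,5)
Op 7: inc R2 by 2 -> R2=(14,0,7) value=21
Op 8: inc R1 by 3 -> R1=(0,3,5) value=8
Op 9: inc R0 by 1 -> R0=(15,0,5) value=20
Op 10: inc R2 by 1 -> R2=(14,0,8) value=22
Op 11: merge R2<->R0 -> R2=(15,0,8) R0=(15,0,8)
Op 12: inc R0 by 4 -> R0=(19,0,8) value=27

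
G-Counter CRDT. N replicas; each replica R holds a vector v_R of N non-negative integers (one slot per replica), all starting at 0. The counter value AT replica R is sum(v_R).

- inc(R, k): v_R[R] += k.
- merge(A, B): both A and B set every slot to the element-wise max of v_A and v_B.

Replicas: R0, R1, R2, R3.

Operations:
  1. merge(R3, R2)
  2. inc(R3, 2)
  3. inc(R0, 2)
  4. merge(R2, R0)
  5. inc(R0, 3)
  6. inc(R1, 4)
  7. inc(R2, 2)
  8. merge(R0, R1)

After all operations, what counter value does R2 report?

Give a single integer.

Answer: 4

Derivation:
Op 1: merge R3<->R2 -> R3=(0,0,0,0) R2=(0,0,0,0)
Op 2: inc R3 by 2 -> R3=(0,0,0,2) value=2
Op 3: inc R0 by 2 -> R0=(2,0,0,0) value=2
Op 4: merge R2<->R0 -> R2=(2,0,0,0) R0=(2,0,0,0)
Op 5: inc R0 by 3 -> R0=(5,0,0,0) value=5
Op 6: inc R1 by 4 -> R1=(0,4,0,0) value=4
Op 7: inc R2 by 2 -> R2=(2,0,2,0) value=4
Op 8: merge R0<->R1 -> R0=(5,4,0,0) R1=(5,4,0,0)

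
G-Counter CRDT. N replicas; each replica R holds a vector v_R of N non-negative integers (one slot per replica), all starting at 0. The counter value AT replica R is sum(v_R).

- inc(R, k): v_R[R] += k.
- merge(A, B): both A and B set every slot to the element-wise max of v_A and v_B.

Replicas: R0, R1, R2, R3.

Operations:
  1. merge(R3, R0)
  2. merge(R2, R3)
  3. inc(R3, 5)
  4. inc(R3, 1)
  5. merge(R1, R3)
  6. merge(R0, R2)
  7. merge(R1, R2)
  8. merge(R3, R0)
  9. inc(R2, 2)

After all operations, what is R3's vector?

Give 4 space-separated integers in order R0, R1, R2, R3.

Answer: 0 0 0 6

Derivation:
Op 1: merge R3<->R0 -> R3=(0,0,0,0) R0=(0,0,0,0)
Op 2: merge R2<->R3 -> R2=(0,0,0,0) R3=(0,0,0,0)
Op 3: inc R3 by 5 -> R3=(0,0,0,5) value=5
Op 4: inc R3 by 1 -> R3=(0,0,0,6) value=6
Op 5: merge R1<->R3 -> R1=(0,0,0,6) R3=(0,0,0,6)
Op 6: merge R0<->R2 -> R0=(0,0,0,0) R2=(0,0,0,0)
Op 7: merge R1<->R2 -> R1=(0,0,0,6) R2=(0,0,0,6)
Op 8: merge R3<->R0 -> R3=(0,0,0,6) R0=(0,0,0,6)
Op 9: inc R2 by 2 -> R2=(0,0,2,6) value=8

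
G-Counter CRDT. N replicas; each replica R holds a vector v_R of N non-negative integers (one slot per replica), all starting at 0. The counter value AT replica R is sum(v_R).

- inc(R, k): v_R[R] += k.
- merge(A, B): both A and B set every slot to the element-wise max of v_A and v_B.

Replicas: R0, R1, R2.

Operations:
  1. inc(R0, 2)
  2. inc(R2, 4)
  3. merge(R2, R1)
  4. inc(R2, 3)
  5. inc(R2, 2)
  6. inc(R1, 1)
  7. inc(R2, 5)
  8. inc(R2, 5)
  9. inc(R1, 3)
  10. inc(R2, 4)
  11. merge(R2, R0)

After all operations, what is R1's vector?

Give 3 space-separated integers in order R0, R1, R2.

Answer: 0 4 4

Derivation:
Op 1: inc R0 by 2 -> R0=(2,0,0) value=2
Op 2: inc R2 by 4 -> R2=(0,0,4) value=4
Op 3: merge R2<->R1 -> R2=(0,0,4) R1=(0,0,4)
Op 4: inc R2 by 3 -> R2=(0,0,7) value=7
Op 5: inc R2 by 2 -> R2=(0,0,9) value=9
Op 6: inc R1 by 1 -> R1=(0,1,4) value=5
Op 7: inc R2 by 5 -> R2=(0,0,14) value=14
Op 8: inc R2 by 5 -> R2=(0,0,19) value=19
Op 9: inc R1 by 3 -> R1=(0,4,4) value=8
Op 10: inc R2 by 4 -> R2=(0,0,23) value=23
Op 11: merge R2<->R0 -> R2=(2,0,23) R0=(2,0,23)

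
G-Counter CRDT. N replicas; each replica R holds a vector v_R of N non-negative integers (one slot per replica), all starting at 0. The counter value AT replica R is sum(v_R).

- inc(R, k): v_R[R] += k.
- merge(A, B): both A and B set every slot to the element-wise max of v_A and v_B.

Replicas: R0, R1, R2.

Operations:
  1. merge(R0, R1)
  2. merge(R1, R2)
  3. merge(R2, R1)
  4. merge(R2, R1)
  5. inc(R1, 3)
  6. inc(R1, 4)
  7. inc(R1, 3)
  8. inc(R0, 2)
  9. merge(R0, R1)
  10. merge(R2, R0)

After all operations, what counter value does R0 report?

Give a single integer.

Op 1: merge R0<->R1 -> R0=(0,0,0) R1=(0,0,0)
Op 2: merge R1<->R2 -> R1=(0,0,0) R2=(0,0,0)
Op 3: merge R2<->R1 -> R2=(0,0,0) R1=(0,0,0)
Op 4: merge R2<->R1 -> R2=(0,0,0) R1=(0,0,0)
Op 5: inc R1 by 3 -> R1=(0,3,0) value=3
Op 6: inc R1 by 4 -> R1=(0,7,0) value=7
Op 7: inc R1 by 3 -> R1=(0,10,0) value=10
Op 8: inc R0 by 2 -> R0=(2,0,0) value=2
Op 9: merge R0<->R1 -> R0=(2,10,0) R1=(2,10,0)
Op 10: merge R2<->R0 -> R2=(2,10,0) R0=(2,10,0)

Answer: 12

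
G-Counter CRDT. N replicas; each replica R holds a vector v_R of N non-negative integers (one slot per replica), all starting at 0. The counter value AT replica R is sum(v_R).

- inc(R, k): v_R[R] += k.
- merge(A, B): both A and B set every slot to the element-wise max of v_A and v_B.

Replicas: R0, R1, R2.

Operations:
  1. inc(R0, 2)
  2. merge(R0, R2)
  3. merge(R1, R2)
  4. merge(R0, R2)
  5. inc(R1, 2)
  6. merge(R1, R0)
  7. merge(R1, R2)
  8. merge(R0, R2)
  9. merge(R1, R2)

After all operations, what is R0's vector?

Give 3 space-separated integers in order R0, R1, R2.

Op 1: inc R0 by 2 -> R0=(2,0,0) value=2
Op 2: merge R0<->R2 -> R0=(2,0,0) R2=(2,0,0)
Op 3: merge R1<->R2 -> R1=(2,0,0) R2=(2,0,0)
Op 4: merge R0<->R2 -> R0=(2,0,0) R2=(2,0,0)
Op 5: inc R1 by 2 -> R1=(2,2,0) value=4
Op 6: merge R1<->R0 -> R1=(2,2,0) R0=(2,2,0)
Op 7: merge R1<->R2 -> R1=(2,2,0) R2=(2,2,0)
Op 8: merge R0<->R2 -> R0=(2,2,0) R2=(2,2,0)
Op 9: merge R1<->R2 -> R1=(2,2,0) R2=(2,2,0)

Answer: 2 2 0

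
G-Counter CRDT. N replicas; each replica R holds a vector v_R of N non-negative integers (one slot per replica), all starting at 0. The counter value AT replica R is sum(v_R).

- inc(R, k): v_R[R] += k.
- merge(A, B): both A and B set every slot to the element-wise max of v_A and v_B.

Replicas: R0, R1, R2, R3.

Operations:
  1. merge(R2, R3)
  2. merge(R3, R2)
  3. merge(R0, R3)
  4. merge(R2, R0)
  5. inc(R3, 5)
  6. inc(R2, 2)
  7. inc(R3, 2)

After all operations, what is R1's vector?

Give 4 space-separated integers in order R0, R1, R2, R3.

Op 1: merge R2<->R3 -> R2=(0,0,0,0) R3=(0,0,0,0)
Op 2: merge R3<->R2 -> R3=(0,0,0,0) R2=(0,0,0,0)
Op 3: merge R0<->R3 -> R0=(0,0,0,0) R3=(0,0,0,0)
Op 4: merge R2<->R0 -> R2=(0,0,0,0) R0=(0,0,0,0)
Op 5: inc R3 by 5 -> R3=(0,0,0,5) value=5
Op 6: inc R2 by 2 -> R2=(0,0,2,0) value=2
Op 7: inc R3 by 2 -> R3=(0,0,0,7) value=7

Answer: 0 0 0 0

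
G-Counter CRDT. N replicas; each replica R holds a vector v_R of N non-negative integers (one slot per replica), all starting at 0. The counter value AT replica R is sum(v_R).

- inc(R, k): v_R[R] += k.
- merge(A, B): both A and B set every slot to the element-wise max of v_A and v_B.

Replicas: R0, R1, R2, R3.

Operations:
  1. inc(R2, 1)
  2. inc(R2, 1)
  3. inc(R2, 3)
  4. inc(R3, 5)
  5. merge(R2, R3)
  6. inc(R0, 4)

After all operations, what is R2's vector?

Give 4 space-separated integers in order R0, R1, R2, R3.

Op 1: inc R2 by 1 -> R2=(0,0,1,0) value=1
Op 2: inc R2 by 1 -> R2=(0,0,2,0) value=2
Op 3: inc R2 by 3 -> R2=(0,0,5,0) value=5
Op 4: inc R3 by 5 -> R3=(0,0,0,5) value=5
Op 5: merge R2<->R3 -> R2=(0,0,5,5) R3=(0,0,5,5)
Op 6: inc R0 by 4 -> R0=(4,0,0,0) value=4

Answer: 0 0 5 5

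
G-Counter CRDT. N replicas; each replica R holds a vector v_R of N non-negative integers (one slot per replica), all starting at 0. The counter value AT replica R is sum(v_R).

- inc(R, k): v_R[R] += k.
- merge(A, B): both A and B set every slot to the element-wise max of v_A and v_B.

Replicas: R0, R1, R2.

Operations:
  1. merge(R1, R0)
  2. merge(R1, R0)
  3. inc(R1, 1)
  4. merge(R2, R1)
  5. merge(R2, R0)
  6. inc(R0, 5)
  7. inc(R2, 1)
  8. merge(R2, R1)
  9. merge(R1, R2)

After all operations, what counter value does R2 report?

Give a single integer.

Answer: 2

Derivation:
Op 1: merge R1<->R0 -> R1=(0,0,0) R0=(0,0,0)
Op 2: merge R1<->R0 -> R1=(0,0,0) R0=(0,0,0)
Op 3: inc R1 by 1 -> R1=(0,1,0) value=1
Op 4: merge R2<->R1 -> R2=(0,1,0) R1=(0,1,0)
Op 5: merge R2<->R0 -> R2=(0,1,0) R0=(0,1,0)
Op 6: inc R0 by 5 -> R0=(5,1,0) value=6
Op 7: inc R2 by 1 -> R2=(0,1,1) value=2
Op 8: merge R2<->R1 -> R2=(0,1,1) R1=(0,1,1)
Op 9: merge R1<->R2 -> R1=(0,1,1) R2=(0,1,1)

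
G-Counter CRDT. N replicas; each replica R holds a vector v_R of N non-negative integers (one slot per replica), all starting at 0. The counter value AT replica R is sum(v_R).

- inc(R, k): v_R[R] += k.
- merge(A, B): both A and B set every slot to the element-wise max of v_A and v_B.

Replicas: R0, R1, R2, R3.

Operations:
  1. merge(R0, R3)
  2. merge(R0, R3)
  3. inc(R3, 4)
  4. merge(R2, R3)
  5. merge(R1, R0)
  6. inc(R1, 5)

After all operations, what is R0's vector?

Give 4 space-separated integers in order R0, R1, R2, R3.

Answer: 0 0 0 0

Derivation:
Op 1: merge R0<->R3 -> R0=(0,0,0,0) R3=(0,0,0,0)
Op 2: merge R0<->R3 -> R0=(0,0,0,0) R3=(0,0,0,0)
Op 3: inc R3 by 4 -> R3=(0,0,0,4) value=4
Op 4: merge R2<->R3 -> R2=(0,0,0,4) R3=(0,0,0,4)
Op 5: merge R1<->R0 -> R1=(0,0,0,0) R0=(0,0,0,0)
Op 6: inc R1 by 5 -> R1=(0,5,0,0) value=5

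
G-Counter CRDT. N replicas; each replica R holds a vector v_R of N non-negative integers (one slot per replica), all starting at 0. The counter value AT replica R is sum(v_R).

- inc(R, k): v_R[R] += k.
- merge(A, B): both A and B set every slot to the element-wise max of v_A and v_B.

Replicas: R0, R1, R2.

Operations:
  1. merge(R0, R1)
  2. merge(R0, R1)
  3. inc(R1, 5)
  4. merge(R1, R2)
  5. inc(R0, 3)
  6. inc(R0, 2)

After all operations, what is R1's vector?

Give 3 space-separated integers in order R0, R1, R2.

Op 1: merge R0<->R1 -> R0=(0,0,0) R1=(0,0,0)
Op 2: merge R0<->R1 -> R0=(0,0,0) R1=(0,0,0)
Op 3: inc R1 by 5 -> R1=(0,5,0) value=5
Op 4: merge R1<->R2 -> R1=(0,5,0) R2=(0,5,0)
Op 5: inc R0 by 3 -> R0=(3,0,0) value=3
Op 6: inc R0 by 2 -> R0=(5,0,0) value=5

Answer: 0 5 0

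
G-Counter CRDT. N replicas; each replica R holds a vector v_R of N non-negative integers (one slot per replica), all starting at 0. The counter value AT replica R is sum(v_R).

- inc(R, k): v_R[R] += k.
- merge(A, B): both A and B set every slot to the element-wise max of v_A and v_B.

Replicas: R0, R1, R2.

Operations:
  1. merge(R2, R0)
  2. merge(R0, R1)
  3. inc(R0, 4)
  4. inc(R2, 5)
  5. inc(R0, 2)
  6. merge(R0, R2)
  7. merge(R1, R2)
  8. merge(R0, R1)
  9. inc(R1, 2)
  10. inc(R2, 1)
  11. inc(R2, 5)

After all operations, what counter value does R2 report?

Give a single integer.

Op 1: merge R2<->R0 -> R2=(0,0,0) R0=(0,0,0)
Op 2: merge R0<->R1 -> R0=(0,0,0) R1=(0,0,0)
Op 3: inc R0 by 4 -> R0=(4,0,0) value=4
Op 4: inc R2 by 5 -> R2=(0,0,5) value=5
Op 5: inc R0 by 2 -> R0=(6,0,0) value=6
Op 6: merge R0<->R2 -> R0=(6,0,5) R2=(6,0,5)
Op 7: merge R1<->R2 -> R1=(6,0,5) R2=(6,0,5)
Op 8: merge R0<->R1 -> R0=(6,0,5) R1=(6,0,5)
Op 9: inc R1 by 2 -> R1=(6,2,5) value=13
Op 10: inc R2 by 1 -> R2=(6,0,6) value=12
Op 11: inc R2 by 5 -> R2=(6,0,11) value=17

Answer: 17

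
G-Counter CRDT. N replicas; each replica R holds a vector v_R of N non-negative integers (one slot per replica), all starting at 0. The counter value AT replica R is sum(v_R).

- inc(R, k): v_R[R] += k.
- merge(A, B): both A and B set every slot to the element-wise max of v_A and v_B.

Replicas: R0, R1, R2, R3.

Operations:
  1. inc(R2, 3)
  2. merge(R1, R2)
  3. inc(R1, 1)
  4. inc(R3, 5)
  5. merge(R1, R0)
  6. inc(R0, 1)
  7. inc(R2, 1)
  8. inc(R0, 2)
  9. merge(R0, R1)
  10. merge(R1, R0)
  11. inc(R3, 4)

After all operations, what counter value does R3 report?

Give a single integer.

Answer: 9

Derivation:
Op 1: inc R2 by 3 -> R2=(0,0,3,0) value=3
Op 2: merge R1<->R2 -> R1=(0,0,3,0) R2=(0,0,3,0)
Op 3: inc R1 by 1 -> R1=(0,1,3,0) value=4
Op 4: inc R3 by 5 -> R3=(0,0,0,5) value=5
Op 5: merge R1<->R0 -> R1=(0,1,3,0) R0=(0,1,3,0)
Op 6: inc R0 by 1 -> R0=(1,1,3,0) value=5
Op 7: inc R2 by 1 -> R2=(0,0,4,0) value=4
Op 8: inc R0 by 2 -> R0=(3,1,3,0) value=7
Op 9: merge R0<->R1 -> R0=(3,1,3,0) R1=(3,1,3,0)
Op 10: merge R1<->R0 -> R1=(3,1,3,0) R0=(3,1,3,0)
Op 11: inc R3 by 4 -> R3=(0,0,0,9) value=9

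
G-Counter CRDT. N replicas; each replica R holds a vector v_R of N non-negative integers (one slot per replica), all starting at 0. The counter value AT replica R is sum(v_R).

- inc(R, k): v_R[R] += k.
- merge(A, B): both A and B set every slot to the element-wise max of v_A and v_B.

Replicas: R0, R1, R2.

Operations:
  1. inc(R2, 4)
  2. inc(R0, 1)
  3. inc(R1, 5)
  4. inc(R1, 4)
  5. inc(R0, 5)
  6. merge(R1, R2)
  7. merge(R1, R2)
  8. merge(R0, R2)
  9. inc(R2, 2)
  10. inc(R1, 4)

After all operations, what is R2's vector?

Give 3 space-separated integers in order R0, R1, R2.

Op 1: inc R2 by 4 -> R2=(0,0,4) value=4
Op 2: inc R0 by 1 -> R0=(1,0,0) value=1
Op 3: inc R1 by 5 -> R1=(0,5,0) value=5
Op 4: inc R1 by 4 -> R1=(0,9,0) value=9
Op 5: inc R0 by 5 -> R0=(6,0,0) value=6
Op 6: merge R1<->R2 -> R1=(0,9,4) R2=(0,9,4)
Op 7: merge R1<->R2 -> R1=(0,9,4) R2=(0,9,4)
Op 8: merge R0<->R2 -> R0=(6,9,4) R2=(6,9,4)
Op 9: inc R2 by 2 -> R2=(6,9,6) value=21
Op 10: inc R1 by 4 -> R1=(0,13,4) value=17

Answer: 6 9 6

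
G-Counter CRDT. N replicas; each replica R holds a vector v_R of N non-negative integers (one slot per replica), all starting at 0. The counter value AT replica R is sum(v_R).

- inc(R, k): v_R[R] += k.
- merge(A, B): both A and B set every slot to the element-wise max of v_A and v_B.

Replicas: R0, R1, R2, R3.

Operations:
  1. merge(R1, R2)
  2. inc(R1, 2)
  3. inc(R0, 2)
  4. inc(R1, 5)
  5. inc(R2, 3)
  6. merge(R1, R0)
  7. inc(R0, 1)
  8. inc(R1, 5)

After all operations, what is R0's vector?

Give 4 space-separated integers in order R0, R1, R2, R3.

Answer: 3 7 0 0

Derivation:
Op 1: merge R1<->R2 -> R1=(0,0,0,0) R2=(0,0,0,0)
Op 2: inc R1 by 2 -> R1=(0,2,0,0) value=2
Op 3: inc R0 by 2 -> R0=(2,0,0,0) value=2
Op 4: inc R1 by 5 -> R1=(0,7,0,0) value=7
Op 5: inc R2 by 3 -> R2=(0,0,3,0) value=3
Op 6: merge R1<->R0 -> R1=(2,7,0,0) R0=(2,7,0,0)
Op 7: inc R0 by 1 -> R0=(3,7,0,0) value=10
Op 8: inc R1 by 5 -> R1=(2,12,0,0) value=14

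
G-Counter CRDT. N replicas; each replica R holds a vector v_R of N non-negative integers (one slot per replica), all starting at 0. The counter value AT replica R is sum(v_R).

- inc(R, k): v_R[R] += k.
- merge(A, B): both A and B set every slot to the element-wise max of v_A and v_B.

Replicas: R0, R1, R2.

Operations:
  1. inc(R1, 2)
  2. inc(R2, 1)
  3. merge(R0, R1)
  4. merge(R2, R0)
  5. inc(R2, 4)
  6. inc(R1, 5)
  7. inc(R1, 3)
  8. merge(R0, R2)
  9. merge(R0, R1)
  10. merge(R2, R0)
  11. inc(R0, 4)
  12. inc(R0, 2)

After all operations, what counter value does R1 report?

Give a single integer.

Op 1: inc R1 by 2 -> R1=(0,2,0) value=2
Op 2: inc R2 by 1 -> R2=(0,0,1) value=1
Op 3: merge R0<->R1 -> R0=(0,2,0) R1=(0,2,0)
Op 4: merge R2<->R0 -> R2=(0,2,1) R0=(0,2,1)
Op 5: inc R2 by 4 -> R2=(0,2,5) value=7
Op 6: inc R1 by 5 -> R1=(0,7,0) value=7
Op 7: inc R1 by 3 -> R1=(0,10,0) value=10
Op 8: merge R0<->R2 -> R0=(0,2,5) R2=(0,2,5)
Op 9: merge R0<->R1 -> R0=(0,10,5) R1=(0,10,5)
Op 10: merge R2<->R0 -> R2=(0,10,5) R0=(0,10,5)
Op 11: inc R0 by 4 -> R0=(4,10,5) value=19
Op 12: inc R0 by 2 -> R0=(6,10,5) value=21

Answer: 15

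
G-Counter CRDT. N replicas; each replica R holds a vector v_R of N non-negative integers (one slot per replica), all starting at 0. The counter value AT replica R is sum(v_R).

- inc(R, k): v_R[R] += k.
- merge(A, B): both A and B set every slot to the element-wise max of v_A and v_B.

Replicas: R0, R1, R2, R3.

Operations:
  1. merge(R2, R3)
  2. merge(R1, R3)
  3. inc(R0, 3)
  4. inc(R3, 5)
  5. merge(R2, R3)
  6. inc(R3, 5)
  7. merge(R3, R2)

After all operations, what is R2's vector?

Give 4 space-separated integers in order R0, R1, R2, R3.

Op 1: merge R2<->R3 -> R2=(0,0,0,0) R3=(0,0,0,0)
Op 2: merge R1<->R3 -> R1=(0,0,0,0) R3=(0,0,0,0)
Op 3: inc R0 by 3 -> R0=(3,0,0,0) value=3
Op 4: inc R3 by 5 -> R3=(0,0,0,5) value=5
Op 5: merge R2<->R3 -> R2=(0,0,0,5) R3=(0,0,0,5)
Op 6: inc R3 by 5 -> R3=(0,0,0,10) value=10
Op 7: merge R3<->R2 -> R3=(0,0,0,10) R2=(0,0,0,10)

Answer: 0 0 0 10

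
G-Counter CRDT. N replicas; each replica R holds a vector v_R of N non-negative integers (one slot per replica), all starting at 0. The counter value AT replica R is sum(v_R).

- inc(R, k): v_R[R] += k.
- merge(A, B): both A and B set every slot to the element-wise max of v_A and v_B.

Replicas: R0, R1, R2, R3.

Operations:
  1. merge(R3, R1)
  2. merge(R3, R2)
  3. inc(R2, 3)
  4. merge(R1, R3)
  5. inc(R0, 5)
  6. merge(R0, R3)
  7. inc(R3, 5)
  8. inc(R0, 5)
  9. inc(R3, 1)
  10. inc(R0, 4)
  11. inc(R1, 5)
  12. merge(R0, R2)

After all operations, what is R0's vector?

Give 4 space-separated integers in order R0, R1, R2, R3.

Answer: 14 0 3 0

Derivation:
Op 1: merge R3<->R1 -> R3=(0,0,0,0) R1=(0,0,0,0)
Op 2: merge R3<->R2 -> R3=(0,0,0,0) R2=(0,0,0,0)
Op 3: inc R2 by 3 -> R2=(0,0,3,0) value=3
Op 4: merge R1<->R3 -> R1=(0,0,0,0) R3=(0,0,0,0)
Op 5: inc R0 by 5 -> R0=(5,0,0,0) value=5
Op 6: merge R0<->R3 -> R0=(5,0,0,0) R3=(5,0,0,0)
Op 7: inc R3 by 5 -> R3=(5,0,0,5) value=10
Op 8: inc R0 by 5 -> R0=(10,0,0,0) value=10
Op 9: inc R3 by 1 -> R3=(5,0,0,6) value=11
Op 10: inc R0 by 4 -> R0=(14,0,0,0) value=14
Op 11: inc R1 by 5 -> R1=(0,5,0,0) value=5
Op 12: merge R0<->R2 -> R0=(14,0,3,0) R2=(14,0,3,0)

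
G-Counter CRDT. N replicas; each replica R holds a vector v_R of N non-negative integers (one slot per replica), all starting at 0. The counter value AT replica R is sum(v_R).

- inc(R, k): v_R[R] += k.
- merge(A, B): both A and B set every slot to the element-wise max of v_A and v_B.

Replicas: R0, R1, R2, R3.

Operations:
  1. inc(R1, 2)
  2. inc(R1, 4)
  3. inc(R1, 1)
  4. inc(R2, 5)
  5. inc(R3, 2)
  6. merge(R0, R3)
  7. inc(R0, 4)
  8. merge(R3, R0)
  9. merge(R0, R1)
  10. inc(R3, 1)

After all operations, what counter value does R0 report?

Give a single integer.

Answer: 13

Derivation:
Op 1: inc R1 by 2 -> R1=(0,2,0,0) value=2
Op 2: inc R1 by 4 -> R1=(0,6,0,0) value=6
Op 3: inc R1 by 1 -> R1=(0,7,0,0) value=7
Op 4: inc R2 by 5 -> R2=(0,0,5,0) value=5
Op 5: inc R3 by 2 -> R3=(0,0,0,2) value=2
Op 6: merge R0<->R3 -> R0=(0,0,0,2) R3=(0,0,0,2)
Op 7: inc R0 by 4 -> R0=(4,0,0,2) value=6
Op 8: merge R3<->R0 -> R3=(4,0,0,2) R0=(4,0,0,2)
Op 9: merge R0<->R1 -> R0=(4,7,0,2) R1=(4,7,0,2)
Op 10: inc R3 by 1 -> R3=(4,0,0,3) value=7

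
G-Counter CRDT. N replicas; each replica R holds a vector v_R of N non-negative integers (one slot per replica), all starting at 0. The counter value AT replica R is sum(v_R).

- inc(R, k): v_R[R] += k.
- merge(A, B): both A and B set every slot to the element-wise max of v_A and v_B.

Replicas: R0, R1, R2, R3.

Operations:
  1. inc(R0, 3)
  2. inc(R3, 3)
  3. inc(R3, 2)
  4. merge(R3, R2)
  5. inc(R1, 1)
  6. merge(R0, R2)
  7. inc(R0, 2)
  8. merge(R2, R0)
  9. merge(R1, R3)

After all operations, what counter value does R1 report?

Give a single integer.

Answer: 6

Derivation:
Op 1: inc R0 by 3 -> R0=(3,0,0,0) value=3
Op 2: inc R3 by 3 -> R3=(0,0,0,3) value=3
Op 3: inc R3 by 2 -> R3=(0,0,0,5) value=5
Op 4: merge R3<->R2 -> R3=(0,0,0,5) R2=(0,0,0,5)
Op 5: inc R1 by 1 -> R1=(0,1,0,0) value=1
Op 6: merge R0<->R2 -> R0=(3,0,0,5) R2=(3,0,0,5)
Op 7: inc R0 by 2 -> R0=(5,0,0,5) value=10
Op 8: merge R2<->R0 -> R2=(5,0,0,5) R0=(5,0,0,5)
Op 9: merge R1<->R3 -> R1=(0,1,0,5) R3=(0,1,0,5)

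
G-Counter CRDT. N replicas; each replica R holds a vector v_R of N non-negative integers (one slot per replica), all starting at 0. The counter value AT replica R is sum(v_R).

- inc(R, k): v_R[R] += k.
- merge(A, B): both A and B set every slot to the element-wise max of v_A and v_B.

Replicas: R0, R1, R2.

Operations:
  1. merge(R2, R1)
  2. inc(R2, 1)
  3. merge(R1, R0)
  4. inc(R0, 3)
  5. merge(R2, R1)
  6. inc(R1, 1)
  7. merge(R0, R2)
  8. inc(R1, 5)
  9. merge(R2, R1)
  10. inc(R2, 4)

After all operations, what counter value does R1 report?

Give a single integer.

Op 1: merge R2<->R1 -> R2=(0,0,0) R1=(0,0,0)
Op 2: inc R2 by 1 -> R2=(0,0,1) value=1
Op 3: merge R1<->R0 -> R1=(0,0,0) R0=(0,0,0)
Op 4: inc R0 by 3 -> R0=(3,0,0) value=3
Op 5: merge R2<->R1 -> R2=(0,0,1) R1=(0,0,1)
Op 6: inc R1 by 1 -> R1=(0,1,1) value=2
Op 7: merge R0<->R2 -> R0=(3,0,1) R2=(3,0,1)
Op 8: inc R1 by 5 -> R1=(0,6,1) value=7
Op 9: merge R2<->R1 -> R2=(3,6,1) R1=(3,6,1)
Op 10: inc R2 by 4 -> R2=(3,6,5) value=14

Answer: 10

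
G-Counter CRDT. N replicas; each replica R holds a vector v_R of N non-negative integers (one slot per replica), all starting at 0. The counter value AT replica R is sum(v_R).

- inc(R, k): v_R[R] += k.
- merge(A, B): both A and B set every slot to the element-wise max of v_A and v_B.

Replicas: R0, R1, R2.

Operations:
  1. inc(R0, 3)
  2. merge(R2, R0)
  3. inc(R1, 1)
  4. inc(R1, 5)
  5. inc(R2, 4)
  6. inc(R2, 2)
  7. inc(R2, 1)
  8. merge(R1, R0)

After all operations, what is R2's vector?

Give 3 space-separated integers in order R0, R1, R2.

Answer: 3 0 7

Derivation:
Op 1: inc R0 by 3 -> R0=(3,0,0) value=3
Op 2: merge R2<->R0 -> R2=(3,0,0) R0=(3,0,0)
Op 3: inc R1 by 1 -> R1=(0,1,0) value=1
Op 4: inc R1 by 5 -> R1=(0,6,0) value=6
Op 5: inc R2 by 4 -> R2=(3,0,4) value=7
Op 6: inc R2 by 2 -> R2=(3,0,6) value=9
Op 7: inc R2 by 1 -> R2=(3,0,7) value=10
Op 8: merge R1<->R0 -> R1=(3,6,0) R0=(3,6,0)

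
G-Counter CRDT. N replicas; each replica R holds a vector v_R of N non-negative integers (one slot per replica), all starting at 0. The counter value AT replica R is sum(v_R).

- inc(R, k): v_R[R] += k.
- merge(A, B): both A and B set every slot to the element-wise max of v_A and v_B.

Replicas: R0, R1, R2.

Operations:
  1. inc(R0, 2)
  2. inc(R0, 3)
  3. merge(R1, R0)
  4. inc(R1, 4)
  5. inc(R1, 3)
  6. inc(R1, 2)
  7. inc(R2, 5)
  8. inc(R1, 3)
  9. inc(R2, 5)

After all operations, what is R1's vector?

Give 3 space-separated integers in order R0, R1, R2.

Op 1: inc R0 by 2 -> R0=(2,0,0) value=2
Op 2: inc R0 by 3 -> R0=(5,0,0) value=5
Op 3: merge R1<->R0 -> R1=(5,0,0) R0=(5,0,0)
Op 4: inc R1 by 4 -> R1=(5,4,0) value=9
Op 5: inc R1 by 3 -> R1=(5,7,0) value=12
Op 6: inc R1 by 2 -> R1=(5,9,0) value=14
Op 7: inc R2 by 5 -> R2=(0,0,5) value=5
Op 8: inc R1 by 3 -> R1=(5,12,0) value=17
Op 9: inc R2 by 5 -> R2=(0,0,10) value=10

Answer: 5 12 0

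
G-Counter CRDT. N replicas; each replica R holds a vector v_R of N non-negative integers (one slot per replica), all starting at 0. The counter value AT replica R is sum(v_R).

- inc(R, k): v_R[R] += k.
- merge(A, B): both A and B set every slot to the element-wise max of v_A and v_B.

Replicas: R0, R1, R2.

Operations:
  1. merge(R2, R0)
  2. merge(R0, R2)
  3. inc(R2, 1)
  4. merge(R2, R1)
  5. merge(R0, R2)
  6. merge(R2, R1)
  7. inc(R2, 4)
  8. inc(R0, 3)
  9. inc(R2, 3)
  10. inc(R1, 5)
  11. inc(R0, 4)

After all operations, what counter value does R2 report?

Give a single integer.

Op 1: merge R2<->R0 -> R2=(0,0,0) R0=(0,0,0)
Op 2: merge R0<->R2 -> R0=(0,0,0) R2=(0,0,0)
Op 3: inc R2 by 1 -> R2=(0,0,1) value=1
Op 4: merge R2<->R1 -> R2=(0,0,1) R1=(0,0,1)
Op 5: merge R0<->R2 -> R0=(0,0,1) R2=(0,0,1)
Op 6: merge R2<->R1 -> R2=(0,0,1) R1=(0,0,1)
Op 7: inc R2 by 4 -> R2=(0,0,5) value=5
Op 8: inc R0 by 3 -> R0=(3,0,1) value=4
Op 9: inc R2 by 3 -> R2=(0,0,8) value=8
Op 10: inc R1 by 5 -> R1=(0,5,1) value=6
Op 11: inc R0 by 4 -> R0=(7,0,1) value=8

Answer: 8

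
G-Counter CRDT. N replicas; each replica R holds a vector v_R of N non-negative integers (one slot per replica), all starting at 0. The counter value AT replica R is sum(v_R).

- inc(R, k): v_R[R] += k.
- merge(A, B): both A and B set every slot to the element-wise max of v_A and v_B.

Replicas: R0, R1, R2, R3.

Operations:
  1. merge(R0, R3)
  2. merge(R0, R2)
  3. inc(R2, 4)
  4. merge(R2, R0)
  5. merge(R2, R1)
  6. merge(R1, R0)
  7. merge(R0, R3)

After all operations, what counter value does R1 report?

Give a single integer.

Op 1: merge R0<->R3 -> R0=(0,0,0,0) R3=(0,0,0,0)
Op 2: merge R0<->R2 -> R0=(0,0,0,0) R2=(0,0,0,0)
Op 3: inc R2 by 4 -> R2=(0,0,4,0) value=4
Op 4: merge R2<->R0 -> R2=(0,0,4,0) R0=(0,0,4,0)
Op 5: merge R2<->R1 -> R2=(0,0,4,0) R1=(0,0,4,0)
Op 6: merge R1<->R0 -> R1=(0,0,4,0) R0=(0,0,4,0)
Op 7: merge R0<->R3 -> R0=(0,0,4,0) R3=(0,0,4,0)

Answer: 4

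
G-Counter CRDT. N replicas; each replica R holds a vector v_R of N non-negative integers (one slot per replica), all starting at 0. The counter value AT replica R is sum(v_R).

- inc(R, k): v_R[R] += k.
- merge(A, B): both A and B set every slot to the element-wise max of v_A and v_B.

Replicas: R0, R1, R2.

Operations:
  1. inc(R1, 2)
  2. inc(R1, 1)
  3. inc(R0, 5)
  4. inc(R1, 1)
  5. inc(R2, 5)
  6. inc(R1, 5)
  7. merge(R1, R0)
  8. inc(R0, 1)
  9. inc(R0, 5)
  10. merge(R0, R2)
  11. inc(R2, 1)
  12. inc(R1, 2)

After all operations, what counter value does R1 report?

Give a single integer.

Op 1: inc R1 by 2 -> R1=(0,2,0) value=2
Op 2: inc R1 by 1 -> R1=(0,3,0) value=3
Op 3: inc R0 by 5 -> R0=(5,0,0) value=5
Op 4: inc R1 by 1 -> R1=(0,4,0) value=4
Op 5: inc R2 by 5 -> R2=(0,0,5) value=5
Op 6: inc R1 by 5 -> R1=(0,9,0) value=9
Op 7: merge R1<->R0 -> R1=(5,9,0) R0=(5,9,0)
Op 8: inc R0 by 1 -> R0=(6,9,0) value=15
Op 9: inc R0 by 5 -> R0=(11,9,0) value=20
Op 10: merge R0<->R2 -> R0=(11,9,5) R2=(11,9,5)
Op 11: inc R2 by 1 -> R2=(11,9,6) value=26
Op 12: inc R1 by 2 -> R1=(5,11,0) value=16

Answer: 16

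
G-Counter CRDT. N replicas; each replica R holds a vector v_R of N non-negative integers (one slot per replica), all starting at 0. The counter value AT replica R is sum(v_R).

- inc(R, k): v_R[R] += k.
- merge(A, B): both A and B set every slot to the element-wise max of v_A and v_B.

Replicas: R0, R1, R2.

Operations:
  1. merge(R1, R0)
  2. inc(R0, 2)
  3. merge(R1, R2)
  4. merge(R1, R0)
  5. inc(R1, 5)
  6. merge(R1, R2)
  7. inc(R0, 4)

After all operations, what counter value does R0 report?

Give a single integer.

Op 1: merge R1<->R0 -> R1=(0,0,0) R0=(0,0,0)
Op 2: inc R0 by 2 -> R0=(2,0,0) value=2
Op 3: merge R1<->R2 -> R1=(0,0,0) R2=(0,0,0)
Op 4: merge R1<->R0 -> R1=(2,0,0) R0=(2,0,0)
Op 5: inc R1 by 5 -> R1=(2,5,0) value=7
Op 6: merge R1<->R2 -> R1=(2,5,0) R2=(2,5,0)
Op 7: inc R0 by 4 -> R0=(6,0,0) value=6

Answer: 6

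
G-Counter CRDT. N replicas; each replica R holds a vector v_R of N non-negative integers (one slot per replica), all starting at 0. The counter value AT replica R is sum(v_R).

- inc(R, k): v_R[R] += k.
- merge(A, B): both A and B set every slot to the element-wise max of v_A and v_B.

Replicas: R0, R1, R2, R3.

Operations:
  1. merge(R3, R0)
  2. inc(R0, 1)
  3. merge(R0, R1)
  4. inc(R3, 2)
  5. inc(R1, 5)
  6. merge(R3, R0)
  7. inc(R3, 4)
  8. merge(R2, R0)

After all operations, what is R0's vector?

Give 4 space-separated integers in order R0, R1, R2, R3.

Op 1: merge R3<->R0 -> R3=(0,0,0,0) R0=(0,0,0,0)
Op 2: inc R0 by 1 -> R0=(1,0,0,0) value=1
Op 3: merge R0<->R1 -> R0=(1,0,0,0) R1=(1,0,0,0)
Op 4: inc R3 by 2 -> R3=(0,0,0,2) value=2
Op 5: inc R1 by 5 -> R1=(1,5,0,0) value=6
Op 6: merge R3<->R0 -> R3=(1,0,0,2) R0=(1,0,0,2)
Op 7: inc R3 by 4 -> R3=(1,0,0,6) value=7
Op 8: merge R2<->R0 -> R2=(1,0,0,2) R0=(1,0,0,2)

Answer: 1 0 0 2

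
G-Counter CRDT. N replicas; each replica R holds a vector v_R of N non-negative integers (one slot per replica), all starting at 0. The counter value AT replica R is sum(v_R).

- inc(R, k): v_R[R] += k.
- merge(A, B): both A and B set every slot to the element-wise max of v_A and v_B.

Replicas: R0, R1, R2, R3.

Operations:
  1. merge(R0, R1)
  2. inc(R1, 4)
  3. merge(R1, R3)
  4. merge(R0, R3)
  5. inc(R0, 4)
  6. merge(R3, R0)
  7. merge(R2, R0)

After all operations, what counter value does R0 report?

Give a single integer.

Op 1: merge R0<->R1 -> R0=(0,0,0,0) R1=(0,0,0,0)
Op 2: inc R1 by 4 -> R1=(0,4,0,0) value=4
Op 3: merge R1<->R3 -> R1=(0,4,0,0) R3=(0,4,0,0)
Op 4: merge R0<->R3 -> R0=(0,4,0,0) R3=(0,4,0,0)
Op 5: inc R0 by 4 -> R0=(4,4,0,0) value=8
Op 6: merge R3<->R0 -> R3=(4,4,0,0) R0=(4,4,0,0)
Op 7: merge R2<->R0 -> R2=(4,4,0,0) R0=(4,4,0,0)

Answer: 8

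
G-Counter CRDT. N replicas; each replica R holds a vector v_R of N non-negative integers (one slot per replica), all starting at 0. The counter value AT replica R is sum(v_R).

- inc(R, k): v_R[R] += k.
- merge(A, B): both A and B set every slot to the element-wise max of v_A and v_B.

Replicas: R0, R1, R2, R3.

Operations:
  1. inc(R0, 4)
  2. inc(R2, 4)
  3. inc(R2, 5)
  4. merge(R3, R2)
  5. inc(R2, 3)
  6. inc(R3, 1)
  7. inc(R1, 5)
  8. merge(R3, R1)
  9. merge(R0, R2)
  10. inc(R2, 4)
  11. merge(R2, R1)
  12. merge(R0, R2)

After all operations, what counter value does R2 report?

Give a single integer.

Op 1: inc R0 by 4 -> R0=(4,0,0,0) value=4
Op 2: inc R2 by 4 -> R2=(0,0,4,0) value=4
Op 3: inc R2 by 5 -> R2=(0,0,9,0) value=9
Op 4: merge R3<->R2 -> R3=(0,0,9,0) R2=(0,0,9,0)
Op 5: inc R2 by 3 -> R2=(0,0,12,0) value=12
Op 6: inc R3 by 1 -> R3=(0,0,9,1) value=10
Op 7: inc R1 by 5 -> R1=(0,5,0,0) value=5
Op 8: merge R3<->R1 -> R3=(0,5,9,1) R1=(0,5,9,1)
Op 9: merge R0<->R2 -> R0=(4,0,12,0) R2=(4,0,12,0)
Op 10: inc R2 by 4 -> R2=(4,0,16,0) value=20
Op 11: merge R2<->R1 -> R2=(4,5,16,1) R1=(4,5,16,1)
Op 12: merge R0<->R2 -> R0=(4,5,16,1) R2=(4,5,16,1)

Answer: 26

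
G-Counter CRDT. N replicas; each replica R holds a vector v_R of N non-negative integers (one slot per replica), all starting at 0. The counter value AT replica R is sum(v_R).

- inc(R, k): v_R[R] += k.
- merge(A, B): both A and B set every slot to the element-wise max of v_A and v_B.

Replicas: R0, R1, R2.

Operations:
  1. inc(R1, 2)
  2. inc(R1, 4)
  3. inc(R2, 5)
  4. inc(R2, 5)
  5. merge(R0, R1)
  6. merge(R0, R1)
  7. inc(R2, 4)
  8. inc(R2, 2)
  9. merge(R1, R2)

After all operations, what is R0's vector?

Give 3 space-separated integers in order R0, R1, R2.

Op 1: inc R1 by 2 -> R1=(0,2,0) value=2
Op 2: inc R1 by 4 -> R1=(0,6,0) value=6
Op 3: inc R2 by 5 -> R2=(0,0,5) value=5
Op 4: inc R2 by 5 -> R2=(0,0,10) value=10
Op 5: merge R0<->R1 -> R0=(0,6,0) R1=(0,6,0)
Op 6: merge R0<->R1 -> R0=(0,6,0) R1=(0,6,0)
Op 7: inc R2 by 4 -> R2=(0,0,14) value=14
Op 8: inc R2 by 2 -> R2=(0,0,16) value=16
Op 9: merge R1<->R2 -> R1=(0,6,16) R2=(0,6,16)

Answer: 0 6 0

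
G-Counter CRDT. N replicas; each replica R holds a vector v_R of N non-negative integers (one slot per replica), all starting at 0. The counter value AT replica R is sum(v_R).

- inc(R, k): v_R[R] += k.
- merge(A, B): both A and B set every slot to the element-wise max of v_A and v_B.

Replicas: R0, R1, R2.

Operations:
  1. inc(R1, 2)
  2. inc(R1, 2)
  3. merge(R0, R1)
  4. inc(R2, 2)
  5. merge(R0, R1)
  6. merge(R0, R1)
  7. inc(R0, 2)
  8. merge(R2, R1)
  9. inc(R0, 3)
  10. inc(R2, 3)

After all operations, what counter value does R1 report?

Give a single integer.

Answer: 6

Derivation:
Op 1: inc R1 by 2 -> R1=(0,2,0) value=2
Op 2: inc R1 by 2 -> R1=(0,4,0) value=4
Op 3: merge R0<->R1 -> R0=(0,4,0) R1=(0,4,0)
Op 4: inc R2 by 2 -> R2=(0,0,2) value=2
Op 5: merge R0<->R1 -> R0=(0,4,0) R1=(0,4,0)
Op 6: merge R0<->R1 -> R0=(0,4,0) R1=(0,4,0)
Op 7: inc R0 by 2 -> R0=(2,4,0) value=6
Op 8: merge R2<->R1 -> R2=(0,4,2) R1=(0,4,2)
Op 9: inc R0 by 3 -> R0=(5,4,0) value=9
Op 10: inc R2 by 3 -> R2=(0,4,5) value=9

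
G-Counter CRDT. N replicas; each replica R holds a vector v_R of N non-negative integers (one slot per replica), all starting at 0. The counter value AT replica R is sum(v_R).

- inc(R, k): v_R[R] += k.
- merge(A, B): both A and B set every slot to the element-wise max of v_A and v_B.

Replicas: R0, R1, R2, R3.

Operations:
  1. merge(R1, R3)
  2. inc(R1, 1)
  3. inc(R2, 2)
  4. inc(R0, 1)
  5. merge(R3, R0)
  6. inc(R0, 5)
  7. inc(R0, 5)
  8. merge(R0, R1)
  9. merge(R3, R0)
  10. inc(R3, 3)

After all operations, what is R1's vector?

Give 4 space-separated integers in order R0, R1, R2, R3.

Op 1: merge R1<->R3 -> R1=(0,0,0,0) R3=(0,0,0,0)
Op 2: inc R1 by 1 -> R1=(0,1,0,0) value=1
Op 3: inc R2 by 2 -> R2=(0,0,2,0) value=2
Op 4: inc R0 by 1 -> R0=(1,0,0,0) value=1
Op 5: merge R3<->R0 -> R3=(1,0,0,0) R0=(1,0,0,0)
Op 6: inc R0 by 5 -> R0=(6,0,0,0) value=6
Op 7: inc R0 by 5 -> R0=(11,0,0,0) value=11
Op 8: merge R0<->R1 -> R0=(11,1,0,0) R1=(11,1,0,0)
Op 9: merge R3<->R0 -> R3=(11,1,0,0) R0=(11,1,0,0)
Op 10: inc R3 by 3 -> R3=(11,1,0,3) value=15

Answer: 11 1 0 0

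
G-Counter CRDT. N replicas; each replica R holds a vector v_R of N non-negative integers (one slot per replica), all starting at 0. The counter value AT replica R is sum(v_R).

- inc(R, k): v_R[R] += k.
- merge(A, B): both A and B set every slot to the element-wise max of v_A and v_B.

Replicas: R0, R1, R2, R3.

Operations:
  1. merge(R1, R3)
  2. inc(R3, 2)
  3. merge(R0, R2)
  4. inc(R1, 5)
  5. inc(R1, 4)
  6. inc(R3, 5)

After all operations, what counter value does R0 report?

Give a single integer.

Answer: 0

Derivation:
Op 1: merge R1<->R3 -> R1=(0,0,0,0) R3=(0,0,0,0)
Op 2: inc R3 by 2 -> R3=(0,0,0,2) value=2
Op 3: merge R0<->R2 -> R0=(0,0,0,0) R2=(0,0,0,0)
Op 4: inc R1 by 5 -> R1=(0,5,0,0) value=5
Op 5: inc R1 by 4 -> R1=(0,9,0,0) value=9
Op 6: inc R3 by 5 -> R3=(0,0,0,7) value=7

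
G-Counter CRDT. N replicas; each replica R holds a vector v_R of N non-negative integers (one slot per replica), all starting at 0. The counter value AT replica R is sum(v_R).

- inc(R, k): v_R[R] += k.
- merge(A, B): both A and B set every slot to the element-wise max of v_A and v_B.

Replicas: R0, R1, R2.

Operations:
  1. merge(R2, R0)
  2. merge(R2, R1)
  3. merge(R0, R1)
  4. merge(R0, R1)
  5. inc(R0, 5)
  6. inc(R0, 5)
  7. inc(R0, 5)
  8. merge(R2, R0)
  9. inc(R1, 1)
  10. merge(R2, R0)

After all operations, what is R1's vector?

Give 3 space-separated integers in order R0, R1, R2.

Answer: 0 1 0

Derivation:
Op 1: merge R2<->R0 -> R2=(0,0,0) R0=(0,0,0)
Op 2: merge R2<->R1 -> R2=(0,0,0) R1=(0,0,0)
Op 3: merge R0<->R1 -> R0=(0,0,0) R1=(0,0,0)
Op 4: merge R0<->R1 -> R0=(0,0,0) R1=(0,0,0)
Op 5: inc R0 by 5 -> R0=(5,0,0) value=5
Op 6: inc R0 by 5 -> R0=(10,0,0) value=10
Op 7: inc R0 by 5 -> R0=(15,0,0) value=15
Op 8: merge R2<->R0 -> R2=(15,0,0) R0=(15,0,0)
Op 9: inc R1 by 1 -> R1=(0,1,0) value=1
Op 10: merge R2<->R0 -> R2=(15,0,0) R0=(15,0,0)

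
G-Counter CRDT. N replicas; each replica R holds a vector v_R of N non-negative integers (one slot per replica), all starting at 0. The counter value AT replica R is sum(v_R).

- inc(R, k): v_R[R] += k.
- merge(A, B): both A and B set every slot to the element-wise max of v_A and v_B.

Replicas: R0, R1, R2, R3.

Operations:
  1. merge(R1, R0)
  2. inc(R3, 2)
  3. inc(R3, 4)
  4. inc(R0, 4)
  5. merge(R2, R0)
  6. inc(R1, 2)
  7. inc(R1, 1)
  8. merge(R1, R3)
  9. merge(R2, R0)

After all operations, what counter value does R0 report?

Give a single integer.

Op 1: merge R1<->R0 -> R1=(0,0,0,0) R0=(0,0,0,0)
Op 2: inc R3 by 2 -> R3=(0,0,0,2) value=2
Op 3: inc R3 by 4 -> R3=(0,0,0,6) value=6
Op 4: inc R0 by 4 -> R0=(4,0,0,0) value=4
Op 5: merge R2<->R0 -> R2=(4,0,0,0) R0=(4,0,0,0)
Op 6: inc R1 by 2 -> R1=(0,2,0,0) value=2
Op 7: inc R1 by 1 -> R1=(0,3,0,0) value=3
Op 8: merge R1<->R3 -> R1=(0,3,0,6) R3=(0,3,0,6)
Op 9: merge R2<->R0 -> R2=(4,0,0,0) R0=(4,0,0,0)

Answer: 4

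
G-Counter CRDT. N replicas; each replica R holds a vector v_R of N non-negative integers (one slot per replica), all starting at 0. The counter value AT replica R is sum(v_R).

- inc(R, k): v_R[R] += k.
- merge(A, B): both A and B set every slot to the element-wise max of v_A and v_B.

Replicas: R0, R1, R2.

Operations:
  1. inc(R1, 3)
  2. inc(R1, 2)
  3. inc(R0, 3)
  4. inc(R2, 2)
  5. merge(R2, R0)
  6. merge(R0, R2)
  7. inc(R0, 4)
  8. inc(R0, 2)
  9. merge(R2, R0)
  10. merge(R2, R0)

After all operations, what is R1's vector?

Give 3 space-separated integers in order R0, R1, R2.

Answer: 0 5 0

Derivation:
Op 1: inc R1 by 3 -> R1=(0,3,0) value=3
Op 2: inc R1 by 2 -> R1=(0,5,0) value=5
Op 3: inc R0 by 3 -> R0=(3,0,0) value=3
Op 4: inc R2 by 2 -> R2=(0,0,2) value=2
Op 5: merge R2<->R0 -> R2=(3,0,2) R0=(3,0,2)
Op 6: merge R0<->R2 -> R0=(3,0,2) R2=(3,0,2)
Op 7: inc R0 by 4 -> R0=(7,0,2) value=9
Op 8: inc R0 by 2 -> R0=(9,0,2) value=11
Op 9: merge R2<->R0 -> R2=(9,0,2) R0=(9,0,2)
Op 10: merge R2<->R0 -> R2=(9,0,2) R0=(9,0,2)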